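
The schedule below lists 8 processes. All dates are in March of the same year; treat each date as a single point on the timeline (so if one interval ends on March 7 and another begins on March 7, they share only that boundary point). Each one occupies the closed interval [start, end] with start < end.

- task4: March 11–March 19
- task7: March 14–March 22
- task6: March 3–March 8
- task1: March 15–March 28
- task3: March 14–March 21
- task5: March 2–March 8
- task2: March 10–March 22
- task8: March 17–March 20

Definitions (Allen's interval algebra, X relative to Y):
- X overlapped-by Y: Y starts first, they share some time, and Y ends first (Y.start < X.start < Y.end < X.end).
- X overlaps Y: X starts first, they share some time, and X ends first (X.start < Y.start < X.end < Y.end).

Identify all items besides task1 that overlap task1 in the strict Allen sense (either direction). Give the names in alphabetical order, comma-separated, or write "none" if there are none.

task2, task3, task4, task7

Target task1 = [March 15, March 28].
task2 [March 10, March 22] → overlaps → yes.
task3 [March 14, March 21] → overlaps → yes.
task4 [March 11, March 19] → overlaps → yes.
task5 [March 2, March 8] → before → no.
task6 [March 3, March 8] → before → no.
task7 [March 14, March 22] → overlaps → yes.
task8 [March 17, March 20] → during → no.
Result: task2, task3, task4, task7.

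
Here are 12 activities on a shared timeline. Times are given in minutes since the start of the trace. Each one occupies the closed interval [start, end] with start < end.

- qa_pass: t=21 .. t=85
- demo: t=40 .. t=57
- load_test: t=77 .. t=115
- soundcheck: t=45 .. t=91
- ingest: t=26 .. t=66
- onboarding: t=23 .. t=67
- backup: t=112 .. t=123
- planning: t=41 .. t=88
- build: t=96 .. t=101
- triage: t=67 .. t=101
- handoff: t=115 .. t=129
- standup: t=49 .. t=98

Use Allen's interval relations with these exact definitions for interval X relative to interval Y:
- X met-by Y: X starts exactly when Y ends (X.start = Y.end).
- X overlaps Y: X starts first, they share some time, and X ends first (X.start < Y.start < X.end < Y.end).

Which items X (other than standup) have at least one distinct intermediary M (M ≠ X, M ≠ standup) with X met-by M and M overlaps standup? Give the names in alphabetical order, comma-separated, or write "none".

Target standup = [t=49, t=98].
Intermediaries M with M overlaps standup: demo, ingest, onboarding, planning, qa_pass, soundcheck.
Via demo — items with X met-by demo: none.
Via ingest — items with X met-by ingest: none.
Via onboarding — items with X met-by onboarding: triage.
Via planning — items with X met-by planning: none.
Via qa_pass — items with X met-by qa_pass: none.
Via soundcheck — items with X met-by soundcheck: none.
Union: triage.

triage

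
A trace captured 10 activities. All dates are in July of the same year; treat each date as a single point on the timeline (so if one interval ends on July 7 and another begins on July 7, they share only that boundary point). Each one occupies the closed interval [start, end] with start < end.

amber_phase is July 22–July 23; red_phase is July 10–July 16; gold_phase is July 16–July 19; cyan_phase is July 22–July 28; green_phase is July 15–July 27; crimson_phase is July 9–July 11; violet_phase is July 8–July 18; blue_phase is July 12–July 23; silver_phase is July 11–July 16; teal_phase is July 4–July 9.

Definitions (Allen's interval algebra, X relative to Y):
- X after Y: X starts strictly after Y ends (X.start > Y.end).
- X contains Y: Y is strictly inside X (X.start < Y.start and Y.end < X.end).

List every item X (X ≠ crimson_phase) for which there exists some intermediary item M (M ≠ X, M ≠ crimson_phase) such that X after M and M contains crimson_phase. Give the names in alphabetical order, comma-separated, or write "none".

amber_phase, cyan_phase

Target crimson_phase = [July 9, July 11].
Intermediaries M with M contains crimson_phase: violet_phase.
Via violet_phase — items with X after violet_phase: amber_phase, cyan_phase.
Union: amber_phase, cyan_phase.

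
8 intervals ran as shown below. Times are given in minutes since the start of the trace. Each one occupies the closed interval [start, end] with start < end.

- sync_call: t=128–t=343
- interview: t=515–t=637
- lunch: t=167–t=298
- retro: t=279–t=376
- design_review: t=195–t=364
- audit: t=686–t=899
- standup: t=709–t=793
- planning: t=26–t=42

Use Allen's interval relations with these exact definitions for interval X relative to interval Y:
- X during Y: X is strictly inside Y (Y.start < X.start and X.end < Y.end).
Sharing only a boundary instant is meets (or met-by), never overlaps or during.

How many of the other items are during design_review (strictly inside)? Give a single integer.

0

Target design_review = [t=195, t=364].
audit [t=686, t=899] → after → no.
interview [t=515, t=637] → after → no.
lunch [t=167, t=298] → overlaps → no.
planning [t=26, t=42] → before → no.
retro [t=279, t=376] → overlapped-by → no.
standup [t=709, t=793] → after → no.
sync_call [t=128, t=343] → overlaps → no.
Total: 0.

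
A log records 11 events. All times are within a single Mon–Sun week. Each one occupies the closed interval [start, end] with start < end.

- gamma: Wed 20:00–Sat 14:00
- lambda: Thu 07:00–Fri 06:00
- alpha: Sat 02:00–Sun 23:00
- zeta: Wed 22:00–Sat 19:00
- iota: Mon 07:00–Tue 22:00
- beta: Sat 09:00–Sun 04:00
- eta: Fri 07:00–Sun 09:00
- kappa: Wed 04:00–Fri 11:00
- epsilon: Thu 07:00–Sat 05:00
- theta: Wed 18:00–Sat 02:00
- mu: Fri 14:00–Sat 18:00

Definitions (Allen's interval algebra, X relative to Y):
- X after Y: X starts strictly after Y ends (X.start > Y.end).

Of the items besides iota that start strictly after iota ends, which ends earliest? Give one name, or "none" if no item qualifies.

Target iota = [Mon 07:00, Tue 22:00].
alpha [Sat 02:00, Sun 23:00] → after → candidate.
beta [Sat 09:00, Sun 04:00] → after → candidate.
epsilon [Thu 07:00, Sat 05:00] → after → candidate.
eta [Fri 07:00, Sun 09:00] → after → candidate.
gamma [Wed 20:00, Sat 14:00] → after → candidate.
kappa [Wed 04:00, Fri 11:00] → after → candidate.
lambda [Thu 07:00, Fri 06:00] → after → candidate.
mu [Fri 14:00, Sat 18:00] → after → candidate.
theta [Wed 18:00, Sat 02:00] → after → candidate.
zeta [Wed 22:00, Sat 19:00] → after → candidate.
Among candidates, earliest end is Fri 06:00 → lambda.

lambda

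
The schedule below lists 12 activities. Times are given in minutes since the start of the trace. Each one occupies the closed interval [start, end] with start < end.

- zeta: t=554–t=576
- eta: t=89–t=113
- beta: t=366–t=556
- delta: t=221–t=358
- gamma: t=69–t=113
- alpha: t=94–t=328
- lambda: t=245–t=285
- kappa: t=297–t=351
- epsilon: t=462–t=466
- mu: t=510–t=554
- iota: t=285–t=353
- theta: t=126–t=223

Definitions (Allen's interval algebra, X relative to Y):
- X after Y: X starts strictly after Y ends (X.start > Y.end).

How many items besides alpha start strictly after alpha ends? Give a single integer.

4

Target alpha = [t=94, t=328].
beta [t=366, t=556] → after → counts.
delta [t=221, t=358] → overlapped-by → no.
epsilon [t=462, t=466] → after → counts.
eta [t=89, t=113] → overlaps → no.
gamma [t=69, t=113] → overlaps → no.
iota [t=285, t=353] → overlapped-by → no.
kappa [t=297, t=351] → overlapped-by → no.
lambda [t=245, t=285] → during → no.
mu [t=510, t=554] → after → counts.
theta [t=126, t=223] → during → no.
zeta [t=554, t=576] → after → counts.
Total: 4.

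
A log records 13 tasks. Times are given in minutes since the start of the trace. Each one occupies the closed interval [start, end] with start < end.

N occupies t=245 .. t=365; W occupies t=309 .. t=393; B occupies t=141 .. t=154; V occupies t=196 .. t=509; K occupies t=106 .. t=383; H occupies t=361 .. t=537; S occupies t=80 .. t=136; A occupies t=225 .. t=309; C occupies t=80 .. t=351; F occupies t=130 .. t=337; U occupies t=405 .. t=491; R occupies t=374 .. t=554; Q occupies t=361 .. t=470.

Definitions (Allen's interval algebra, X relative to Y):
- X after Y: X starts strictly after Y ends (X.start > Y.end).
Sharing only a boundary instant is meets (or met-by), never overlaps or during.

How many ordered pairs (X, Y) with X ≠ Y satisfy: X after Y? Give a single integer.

33

Checking all 156 ordered pairs for relation 'after'; matching pairs in alphabetical order:
(A, B): A after B ✓
(A, S): A after S ✓
(B, S): B after S ✓
(H, A): H after A ✓
(H, B): H after B ✓
(H, C): H after C ✓
(H, F): H after F ✓
(H, S): H after S ✓
(N, B): N after B ✓
(N, S): N after S ✓
(Q, A): Q after A ✓
(Q, B): Q after B ✓
(Q, C): Q after C ✓
(Q, F): Q after F ✓
(Q, S): Q after S ✓
(R, A): R after A ✓
(R, B): R after B ✓
(R, C): R after C ✓
(R, F): R after F ✓
(R, N): R after N ✓
(R, S): R after S ✓
(U, A): U after A ✓
(U, B): U after B ✓
(U, C): U after C ✓
... plus 9 further pairs not listed.
Count: 33.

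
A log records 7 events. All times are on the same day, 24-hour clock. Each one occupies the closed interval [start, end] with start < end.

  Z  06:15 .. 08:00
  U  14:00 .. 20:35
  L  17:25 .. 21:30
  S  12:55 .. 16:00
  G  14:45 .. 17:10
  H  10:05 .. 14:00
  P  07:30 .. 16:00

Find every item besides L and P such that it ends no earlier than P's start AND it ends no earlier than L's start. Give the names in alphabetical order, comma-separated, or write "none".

U

Conditions: its end is no earlier than P's start (X.end >= 07:30) AND its end is no earlier than L's start (X.end >= 17:25).
G: end 17:10 >= 07:30? ✓; end 17:10 >= 17:25? ✗ → no.
H: end 14:00 >= 07:30? ✓; end 14:00 >= 17:25? ✗ → no.
S: end 16:00 >= 07:30? ✓; end 16:00 >= 17:25? ✗ → no.
U: end 20:35 >= 07:30? ✓; end 20:35 >= 17:25? ✓ → yes.
Z: end 08:00 >= 07:30? ✓; end 08:00 >= 17:25? ✗ → no.
Result: U.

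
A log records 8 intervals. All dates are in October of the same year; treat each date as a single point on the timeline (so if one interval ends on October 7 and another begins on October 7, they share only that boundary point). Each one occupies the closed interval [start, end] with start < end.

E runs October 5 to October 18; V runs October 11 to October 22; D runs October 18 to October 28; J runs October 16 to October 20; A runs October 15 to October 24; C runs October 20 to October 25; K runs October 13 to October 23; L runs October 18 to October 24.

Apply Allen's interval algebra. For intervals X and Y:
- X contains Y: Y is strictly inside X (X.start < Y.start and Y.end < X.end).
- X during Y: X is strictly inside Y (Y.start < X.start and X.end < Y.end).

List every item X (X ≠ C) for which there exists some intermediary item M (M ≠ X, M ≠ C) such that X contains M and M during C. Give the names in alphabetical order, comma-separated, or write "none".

none

Target C = [October 20, October 25].
Intermediaries M with M during C: none.
Union: none.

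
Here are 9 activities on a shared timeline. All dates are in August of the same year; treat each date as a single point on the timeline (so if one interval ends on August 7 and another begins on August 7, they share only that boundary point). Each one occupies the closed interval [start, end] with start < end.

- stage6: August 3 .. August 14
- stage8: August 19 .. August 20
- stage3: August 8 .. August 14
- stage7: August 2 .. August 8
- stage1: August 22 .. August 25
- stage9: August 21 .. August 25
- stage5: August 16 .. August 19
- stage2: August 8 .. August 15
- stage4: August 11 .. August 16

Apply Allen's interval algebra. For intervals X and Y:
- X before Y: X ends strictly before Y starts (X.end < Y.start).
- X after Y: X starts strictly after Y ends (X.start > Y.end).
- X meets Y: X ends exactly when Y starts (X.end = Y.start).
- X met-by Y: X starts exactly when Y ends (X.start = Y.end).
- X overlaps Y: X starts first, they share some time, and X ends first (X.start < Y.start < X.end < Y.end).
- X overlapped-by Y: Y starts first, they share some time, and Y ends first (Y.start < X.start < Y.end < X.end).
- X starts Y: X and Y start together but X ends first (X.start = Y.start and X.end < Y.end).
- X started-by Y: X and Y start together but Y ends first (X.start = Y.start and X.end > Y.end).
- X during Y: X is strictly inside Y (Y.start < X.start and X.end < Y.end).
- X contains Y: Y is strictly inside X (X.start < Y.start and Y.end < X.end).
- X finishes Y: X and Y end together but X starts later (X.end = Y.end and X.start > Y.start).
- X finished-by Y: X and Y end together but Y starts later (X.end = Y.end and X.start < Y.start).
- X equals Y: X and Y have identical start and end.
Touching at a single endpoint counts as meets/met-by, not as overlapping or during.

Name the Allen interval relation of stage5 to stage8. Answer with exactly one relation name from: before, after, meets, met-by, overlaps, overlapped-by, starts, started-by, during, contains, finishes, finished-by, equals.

meets

stage5 = [August 16, August 19]; stage8 = [August 19, August 20].
Compare endpoints: stage5.start < stage8.start, stage5.start < stage8.end, stage5.end = stage8.start, stage5.end < stage8.end.
That pattern is 'meets'.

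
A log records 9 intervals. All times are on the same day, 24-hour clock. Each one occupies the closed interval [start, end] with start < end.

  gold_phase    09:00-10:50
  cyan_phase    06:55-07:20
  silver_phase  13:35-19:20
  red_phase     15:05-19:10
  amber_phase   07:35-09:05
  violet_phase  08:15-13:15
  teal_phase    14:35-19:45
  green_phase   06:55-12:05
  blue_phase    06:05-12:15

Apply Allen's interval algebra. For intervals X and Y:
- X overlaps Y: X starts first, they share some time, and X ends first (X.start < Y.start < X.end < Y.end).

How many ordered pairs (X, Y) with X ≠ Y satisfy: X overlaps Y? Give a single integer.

5

Checking all 72 ordered pairs for relation 'overlaps'; matching pairs in alphabetical order:
(amber_phase, gold_phase): amber_phase overlaps gold_phase ✓
(amber_phase, violet_phase): amber_phase overlaps violet_phase ✓
(blue_phase, violet_phase): blue_phase overlaps violet_phase ✓
(green_phase, violet_phase): green_phase overlaps violet_phase ✓
(silver_phase, teal_phase): silver_phase overlaps teal_phase ✓
Count: 5.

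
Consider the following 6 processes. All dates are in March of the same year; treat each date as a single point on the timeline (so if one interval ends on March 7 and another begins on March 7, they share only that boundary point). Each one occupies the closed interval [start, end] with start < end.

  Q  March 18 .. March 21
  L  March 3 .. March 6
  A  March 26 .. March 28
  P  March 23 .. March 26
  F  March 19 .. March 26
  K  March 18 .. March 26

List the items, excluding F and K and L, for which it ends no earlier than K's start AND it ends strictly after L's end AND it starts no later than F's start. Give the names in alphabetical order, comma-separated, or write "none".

Conditions: its end is no earlier than K's start (X.end >= March 18) AND its end is strictly after L's end (X.end > March 6) AND its start is no later than F's start (X.start <= March 19).
A: end March 28 >= March 18? ✓; end March 28 > March 6? ✓; start March 26 <= March 19? ✗ → no.
P: end March 26 >= March 18? ✓; end March 26 > March 6? ✓; start March 23 <= March 19? ✗ → no.
Q: end March 21 >= March 18? ✓; end March 21 > March 6? ✓; start March 18 <= March 19? ✓ → yes.
Result: Q.

Q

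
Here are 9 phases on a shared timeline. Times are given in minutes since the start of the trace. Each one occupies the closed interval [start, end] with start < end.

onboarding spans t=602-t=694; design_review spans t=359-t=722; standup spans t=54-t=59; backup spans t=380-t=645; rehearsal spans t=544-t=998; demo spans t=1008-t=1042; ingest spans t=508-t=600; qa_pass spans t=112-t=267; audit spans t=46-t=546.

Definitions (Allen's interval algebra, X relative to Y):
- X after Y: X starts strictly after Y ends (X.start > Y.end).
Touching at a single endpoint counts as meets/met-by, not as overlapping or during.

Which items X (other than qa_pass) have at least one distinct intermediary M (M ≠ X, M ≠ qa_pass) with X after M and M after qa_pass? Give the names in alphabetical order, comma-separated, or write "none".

demo, onboarding

Target qa_pass = [t=112, t=267].
Intermediaries M with M after qa_pass: backup, demo, design_review, ingest, onboarding, rehearsal.
Via backup — items with X after backup: demo.
Via demo — items with X after demo: none.
Via design_review — items with X after design_review: demo.
Via ingest — items with X after ingest: demo, onboarding.
Via onboarding — items with X after onboarding: demo.
Via rehearsal — items with X after rehearsal: demo.
Union: demo, onboarding.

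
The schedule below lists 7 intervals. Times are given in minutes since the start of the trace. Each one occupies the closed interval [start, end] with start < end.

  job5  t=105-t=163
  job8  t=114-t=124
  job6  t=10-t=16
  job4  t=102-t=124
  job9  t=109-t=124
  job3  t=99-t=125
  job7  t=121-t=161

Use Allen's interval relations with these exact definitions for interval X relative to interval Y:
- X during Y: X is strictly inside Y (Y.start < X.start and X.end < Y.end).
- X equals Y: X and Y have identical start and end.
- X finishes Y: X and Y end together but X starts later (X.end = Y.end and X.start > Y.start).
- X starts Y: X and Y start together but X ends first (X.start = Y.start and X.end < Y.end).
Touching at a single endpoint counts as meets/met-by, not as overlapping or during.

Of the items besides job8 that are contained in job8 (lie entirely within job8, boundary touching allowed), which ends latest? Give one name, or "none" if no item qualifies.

Target job8 = [t=114, t=124].
job3 [t=99, t=125] → contains → excluded.
job4 [t=102, t=124] → finished-by → excluded.
job5 [t=105, t=163] → contains → excluded.
job6 [t=10, t=16] → before → excluded.
job7 [t=121, t=161] → overlapped-by → excluded.
job9 [t=109, t=124] → finished-by → excluded.
No candidates → none.

none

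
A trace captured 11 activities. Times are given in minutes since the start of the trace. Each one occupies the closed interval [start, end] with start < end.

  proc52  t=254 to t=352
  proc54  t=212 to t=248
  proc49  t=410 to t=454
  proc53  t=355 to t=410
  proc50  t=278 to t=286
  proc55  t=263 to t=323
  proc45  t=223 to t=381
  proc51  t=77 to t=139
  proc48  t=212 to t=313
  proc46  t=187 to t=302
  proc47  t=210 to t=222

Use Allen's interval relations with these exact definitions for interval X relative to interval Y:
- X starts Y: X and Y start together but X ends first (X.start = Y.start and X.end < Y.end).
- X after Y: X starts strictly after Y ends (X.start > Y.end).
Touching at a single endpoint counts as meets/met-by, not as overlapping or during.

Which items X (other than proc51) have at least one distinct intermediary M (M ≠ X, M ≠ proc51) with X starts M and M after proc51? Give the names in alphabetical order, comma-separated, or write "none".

Target proc51 = [t=77, t=139].
Intermediaries M with M after proc51: proc45, proc46, proc47, proc48, proc49, proc50, proc52, proc53, proc54, proc55.
Via proc45 — items with X starts proc45: none.
Via proc46 — items with X starts proc46: none.
Via proc47 — items with X starts proc47: none.
Via proc48 — items with X starts proc48: proc54.
Via proc49 — items with X starts proc49: none.
Via proc50 — items with X starts proc50: none.
Via proc52 — items with X starts proc52: none.
Via proc53 — items with X starts proc53: none.
Via proc54 — items with X starts proc54: none.
Via proc55 — items with X starts proc55: none.
Union: proc54.

proc54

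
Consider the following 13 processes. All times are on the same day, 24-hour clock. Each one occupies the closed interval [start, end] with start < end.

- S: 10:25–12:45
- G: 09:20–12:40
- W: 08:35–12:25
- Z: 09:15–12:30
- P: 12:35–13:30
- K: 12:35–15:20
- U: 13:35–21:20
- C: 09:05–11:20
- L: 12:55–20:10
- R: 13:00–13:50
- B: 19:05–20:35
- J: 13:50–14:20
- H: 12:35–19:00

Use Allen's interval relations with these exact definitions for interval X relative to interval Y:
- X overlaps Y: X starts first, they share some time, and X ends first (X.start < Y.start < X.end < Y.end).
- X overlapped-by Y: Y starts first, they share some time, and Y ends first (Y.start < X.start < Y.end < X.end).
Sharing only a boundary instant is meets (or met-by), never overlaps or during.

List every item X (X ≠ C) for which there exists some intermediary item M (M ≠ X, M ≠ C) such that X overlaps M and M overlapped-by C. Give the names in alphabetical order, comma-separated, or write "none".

Target C = [09:05, 11:20].
Intermediaries M with M overlapped-by C: G, S, Z.
Via G — items with X overlaps G: W, Z.
Via S — items with X overlaps S: G, W, Z.
Via Z — items with X overlaps Z: W.
Union: G, W, Z.

G, W, Z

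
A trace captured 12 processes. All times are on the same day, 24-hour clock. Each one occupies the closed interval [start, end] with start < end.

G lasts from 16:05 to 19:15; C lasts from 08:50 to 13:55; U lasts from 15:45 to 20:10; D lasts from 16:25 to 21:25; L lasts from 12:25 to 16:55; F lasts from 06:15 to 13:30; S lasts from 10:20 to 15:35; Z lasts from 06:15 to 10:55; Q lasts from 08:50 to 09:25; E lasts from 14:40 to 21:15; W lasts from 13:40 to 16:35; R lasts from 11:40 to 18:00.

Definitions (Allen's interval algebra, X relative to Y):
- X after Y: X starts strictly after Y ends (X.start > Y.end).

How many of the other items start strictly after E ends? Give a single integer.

0

Target E = [14:40, 21:15].
C [08:50, 13:55] → before → no.
D [16:25, 21:25] → overlapped-by → no.
F [06:15, 13:30] → before → no.
G [16:05, 19:15] → during → no.
L [12:25, 16:55] → overlaps → no.
Q [08:50, 09:25] → before → no.
R [11:40, 18:00] → overlaps → no.
S [10:20, 15:35] → overlaps → no.
U [15:45, 20:10] → during → no.
W [13:40, 16:35] → overlaps → no.
Z [06:15, 10:55] → before → no.
Total: 0.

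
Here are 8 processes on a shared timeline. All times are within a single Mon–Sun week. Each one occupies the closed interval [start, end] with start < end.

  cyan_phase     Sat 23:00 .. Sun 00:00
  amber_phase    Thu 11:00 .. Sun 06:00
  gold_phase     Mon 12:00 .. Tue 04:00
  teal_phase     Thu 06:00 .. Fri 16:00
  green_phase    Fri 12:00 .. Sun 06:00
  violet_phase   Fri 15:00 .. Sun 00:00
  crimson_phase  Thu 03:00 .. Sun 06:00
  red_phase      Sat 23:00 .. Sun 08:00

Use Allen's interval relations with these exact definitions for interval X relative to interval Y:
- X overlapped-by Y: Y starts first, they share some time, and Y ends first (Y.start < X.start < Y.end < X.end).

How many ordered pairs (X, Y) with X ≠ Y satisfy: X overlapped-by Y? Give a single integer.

Checking all 56 ordered pairs for relation 'overlapped-by'; matching pairs in alphabetical order:
(amber_phase, teal_phase): amber_phase overlapped-by teal_phase ✓
(green_phase, teal_phase): green_phase overlapped-by teal_phase ✓
(red_phase, amber_phase): red_phase overlapped-by amber_phase ✓
(red_phase, crimson_phase): red_phase overlapped-by crimson_phase ✓
(red_phase, green_phase): red_phase overlapped-by green_phase ✓
(red_phase, violet_phase): red_phase overlapped-by violet_phase ✓
(violet_phase, teal_phase): violet_phase overlapped-by teal_phase ✓
Count: 7.

7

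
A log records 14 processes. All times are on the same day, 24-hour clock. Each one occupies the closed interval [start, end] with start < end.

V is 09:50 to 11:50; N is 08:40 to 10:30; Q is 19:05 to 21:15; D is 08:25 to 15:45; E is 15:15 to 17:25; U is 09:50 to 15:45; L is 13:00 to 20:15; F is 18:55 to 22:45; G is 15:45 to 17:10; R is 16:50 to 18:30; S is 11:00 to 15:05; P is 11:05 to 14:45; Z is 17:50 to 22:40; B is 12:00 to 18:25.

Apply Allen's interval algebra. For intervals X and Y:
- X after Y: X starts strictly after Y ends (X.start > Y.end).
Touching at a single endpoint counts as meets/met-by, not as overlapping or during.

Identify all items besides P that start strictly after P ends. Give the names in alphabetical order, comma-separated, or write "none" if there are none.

Target P = [11:05, 14:45].
B [12:00, 18:25] → overlapped-by → no.
D [08:25, 15:45] → contains → no.
E [15:15, 17:25] → after → yes.
F [18:55, 22:45] → after → yes.
G [15:45, 17:10] → after → yes.
L [13:00, 20:15] → overlapped-by → no.
N [08:40, 10:30] → before → no.
Q [19:05, 21:15] → after → yes.
R [16:50, 18:30] → after → yes.
S [11:00, 15:05] → contains → no.
U [09:50, 15:45] → contains → no.
V [09:50, 11:50] → overlaps → no.
Z [17:50, 22:40] → after → yes.
Result: E, F, G, Q, R, Z.

E, F, G, Q, R, Z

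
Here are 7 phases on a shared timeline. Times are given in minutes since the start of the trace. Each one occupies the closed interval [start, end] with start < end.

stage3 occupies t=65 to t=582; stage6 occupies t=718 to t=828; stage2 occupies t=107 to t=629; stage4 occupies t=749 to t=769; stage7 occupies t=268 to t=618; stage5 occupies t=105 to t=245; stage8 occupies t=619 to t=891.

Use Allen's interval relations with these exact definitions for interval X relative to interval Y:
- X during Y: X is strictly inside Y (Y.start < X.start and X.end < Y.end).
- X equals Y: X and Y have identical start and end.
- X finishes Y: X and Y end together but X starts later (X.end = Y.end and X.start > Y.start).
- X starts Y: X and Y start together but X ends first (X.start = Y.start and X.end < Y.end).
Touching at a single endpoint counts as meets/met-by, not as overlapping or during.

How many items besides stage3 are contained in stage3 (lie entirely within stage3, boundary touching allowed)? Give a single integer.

Target stage3 = [t=65, t=582].
stage2 [t=107, t=629] → overlapped-by → no.
stage4 [t=749, t=769] → after → no.
stage5 [t=105, t=245] → during → counts.
stage6 [t=718, t=828] → after → no.
stage7 [t=268, t=618] → overlapped-by → no.
stage8 [t=619, t=891] → after → no.
Total: 1.

1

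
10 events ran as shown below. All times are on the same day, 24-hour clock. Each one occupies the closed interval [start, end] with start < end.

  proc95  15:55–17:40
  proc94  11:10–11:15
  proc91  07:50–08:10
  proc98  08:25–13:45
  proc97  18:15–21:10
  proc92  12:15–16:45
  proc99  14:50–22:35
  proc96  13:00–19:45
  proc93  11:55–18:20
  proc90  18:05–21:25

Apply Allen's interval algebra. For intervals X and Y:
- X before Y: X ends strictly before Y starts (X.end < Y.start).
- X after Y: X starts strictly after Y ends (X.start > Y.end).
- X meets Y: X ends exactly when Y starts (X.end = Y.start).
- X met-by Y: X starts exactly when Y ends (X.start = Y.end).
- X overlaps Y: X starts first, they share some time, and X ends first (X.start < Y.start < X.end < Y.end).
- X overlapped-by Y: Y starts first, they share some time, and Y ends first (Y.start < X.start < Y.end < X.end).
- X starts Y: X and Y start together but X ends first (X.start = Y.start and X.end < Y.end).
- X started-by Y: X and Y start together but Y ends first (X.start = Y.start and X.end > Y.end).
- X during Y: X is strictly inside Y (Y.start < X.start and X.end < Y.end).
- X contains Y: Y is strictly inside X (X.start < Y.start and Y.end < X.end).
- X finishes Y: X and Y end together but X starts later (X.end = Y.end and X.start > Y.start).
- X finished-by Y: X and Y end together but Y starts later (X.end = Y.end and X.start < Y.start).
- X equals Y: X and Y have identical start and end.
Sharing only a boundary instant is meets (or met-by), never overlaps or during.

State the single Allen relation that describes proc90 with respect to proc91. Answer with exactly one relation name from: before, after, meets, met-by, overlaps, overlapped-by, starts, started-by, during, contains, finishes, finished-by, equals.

after

proc90 = [18:05, 21:25]; proc91 = [07:50, 08:10].
Compare endpoints: proc90.start > proc91.start, proc90.start > proc91.end, proc90.end > proc91.start, proc90.end > proc91.end.
That pattern is 'after'.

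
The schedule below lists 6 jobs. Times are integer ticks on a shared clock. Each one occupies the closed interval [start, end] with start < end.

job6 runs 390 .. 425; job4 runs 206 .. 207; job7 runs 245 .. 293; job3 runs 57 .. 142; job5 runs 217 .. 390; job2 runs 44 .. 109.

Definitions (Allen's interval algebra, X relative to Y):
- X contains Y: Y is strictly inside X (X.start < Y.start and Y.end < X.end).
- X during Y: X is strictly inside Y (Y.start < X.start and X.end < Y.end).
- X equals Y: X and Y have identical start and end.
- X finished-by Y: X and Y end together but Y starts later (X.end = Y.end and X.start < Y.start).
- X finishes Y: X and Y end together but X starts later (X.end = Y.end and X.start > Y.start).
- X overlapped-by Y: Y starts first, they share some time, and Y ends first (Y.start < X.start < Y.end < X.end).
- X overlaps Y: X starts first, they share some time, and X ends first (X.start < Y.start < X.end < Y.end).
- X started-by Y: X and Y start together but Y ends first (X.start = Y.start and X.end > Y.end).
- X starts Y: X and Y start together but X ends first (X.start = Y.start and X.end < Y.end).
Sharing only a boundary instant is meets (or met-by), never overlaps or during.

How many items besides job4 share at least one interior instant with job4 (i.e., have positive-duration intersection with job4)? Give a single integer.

0

Target job4 = [206, 207].
job2 [44, 109] → before → no.
job3 [57, 142] → before → no.
job5 [217, 390] → after → no.
job6 [390, 425] → after → no.
job7 [245, 293] → after → no.
Total: 0.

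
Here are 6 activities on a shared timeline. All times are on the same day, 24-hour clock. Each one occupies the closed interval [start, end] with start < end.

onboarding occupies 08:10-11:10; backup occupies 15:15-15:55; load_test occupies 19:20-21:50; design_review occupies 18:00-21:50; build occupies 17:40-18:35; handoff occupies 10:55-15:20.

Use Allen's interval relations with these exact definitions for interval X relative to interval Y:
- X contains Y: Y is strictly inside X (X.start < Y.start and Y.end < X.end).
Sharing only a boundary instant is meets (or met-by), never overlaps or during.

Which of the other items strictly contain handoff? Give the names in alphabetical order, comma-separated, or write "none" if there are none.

none

Target handoff = [10:55, 15:20].
backup [15:15, 15:55] → overlapped-by → no.
build [17:40, 18:35] → after → no.
design_review [18:00, 21:50] → after → no.
load_test [19:20, 21:50] → after → no.
onboarding [08:10, 11:10] → overlaps → no.
Result: none.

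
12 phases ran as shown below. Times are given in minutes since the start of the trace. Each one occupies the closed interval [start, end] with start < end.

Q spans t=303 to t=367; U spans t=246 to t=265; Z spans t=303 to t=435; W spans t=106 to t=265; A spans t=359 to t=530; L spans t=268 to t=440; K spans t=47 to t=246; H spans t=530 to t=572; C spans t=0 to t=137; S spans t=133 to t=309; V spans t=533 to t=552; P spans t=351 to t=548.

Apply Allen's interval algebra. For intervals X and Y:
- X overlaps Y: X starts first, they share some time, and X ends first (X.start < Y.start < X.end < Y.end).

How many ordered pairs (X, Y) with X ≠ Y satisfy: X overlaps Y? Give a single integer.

17

Checking all 132 ordered pairs for relation 'overlaps'; matching pairs in alphabetical order:
(C, K): C overlaps K ✓
(C, S): C overlaps S ✓
(C, W): C overlaps W ✓
(K, S): K overlaps S ✓
(K, W): K overlaps W ✓
(L, A): L overlaps A ✓
(L, P): L overlaps P ✓
(P, H): P overlaps H ✓
(P, V): P overlaps V ✓
(Q, A): Q overlaps A ✓
(Q, P): Q overlaps P ✓
(S, L): S overlaps L ✓
(S, Q): S overlaps Q ✓
(S, Z): S overlaps Z ✓
(W, S): W overlaps S ✓
(Z, A): Z overlaps A ✓
(Z, P): Z overlaps P ✓
Count: 17.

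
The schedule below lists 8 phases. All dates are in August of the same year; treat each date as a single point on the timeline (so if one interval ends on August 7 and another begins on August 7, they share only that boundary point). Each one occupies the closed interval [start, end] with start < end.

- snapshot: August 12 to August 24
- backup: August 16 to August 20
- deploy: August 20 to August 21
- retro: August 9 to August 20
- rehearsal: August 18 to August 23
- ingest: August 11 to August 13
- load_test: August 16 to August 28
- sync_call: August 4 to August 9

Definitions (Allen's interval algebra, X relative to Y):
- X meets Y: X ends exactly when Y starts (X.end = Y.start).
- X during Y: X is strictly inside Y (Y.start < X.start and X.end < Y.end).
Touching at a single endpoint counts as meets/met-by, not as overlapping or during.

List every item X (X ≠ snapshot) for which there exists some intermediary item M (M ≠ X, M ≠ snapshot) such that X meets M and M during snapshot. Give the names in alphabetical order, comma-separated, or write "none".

Target snapshot = [August 12, August 24].
Intermediaries M with M during snapshot: backup, deploy, rehearsal.
Via backup — items with X meets backup: none.
Via deploy — items with X meets deploy: backup, retro.
Via rehearsal — items with X meets rehearsal: none.
Union: backup, retro.

backup, retro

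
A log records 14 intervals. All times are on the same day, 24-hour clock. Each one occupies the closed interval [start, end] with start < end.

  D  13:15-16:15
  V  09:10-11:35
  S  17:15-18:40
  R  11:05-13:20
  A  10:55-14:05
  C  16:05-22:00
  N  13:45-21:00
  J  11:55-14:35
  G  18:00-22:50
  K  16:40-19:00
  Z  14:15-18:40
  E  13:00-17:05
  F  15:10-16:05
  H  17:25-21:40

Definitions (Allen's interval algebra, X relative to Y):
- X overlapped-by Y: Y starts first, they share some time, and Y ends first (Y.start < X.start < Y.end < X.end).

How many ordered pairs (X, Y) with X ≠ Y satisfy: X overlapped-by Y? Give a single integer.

Checking all 182 ordered pairs for relation 'overlapped-by'; matching pairs in alphabetical order:
(A, V): A overlapped-by V ✓
(C, D): C overlapped-by D ✓
(C, E): C overlapped-by E ✓
(C, N): C overlapped-by N ✓
(C, Z): C overlapped-by Z ✓
(D, A): D overlapped-by A ✓
(D, J): D overlapped-by J ✓
(D, R): D overlapped-by R ✓
(E, A): E overlapped-by A ✓
(E, J): E overlapped-by J ✓
(E, R): E overlapped-by R ✓
(G, C): G overlapped-by C ✓
(G, H): G overlapped-by H ✓
(G, K): G overlapped-by K ✓
(G, N): G overlapped-by N ✓
(G, S): G overlapped-by S ✓
(G, Z): G overlapped-by Z ✓
(H, K): H overlapped-by K ✓
(H, N): H overlapped-by N ✓
(H, S): H overlapped-by S ✓
(H, Z): H overlapped-by Z ✓
(J, A): J overlapped-by A ✓
(J, R): J overlapped-by R ✓
(K, E): K overlapped-by E ✓
... plus 9 further pairs not listed.
Count: 33.

33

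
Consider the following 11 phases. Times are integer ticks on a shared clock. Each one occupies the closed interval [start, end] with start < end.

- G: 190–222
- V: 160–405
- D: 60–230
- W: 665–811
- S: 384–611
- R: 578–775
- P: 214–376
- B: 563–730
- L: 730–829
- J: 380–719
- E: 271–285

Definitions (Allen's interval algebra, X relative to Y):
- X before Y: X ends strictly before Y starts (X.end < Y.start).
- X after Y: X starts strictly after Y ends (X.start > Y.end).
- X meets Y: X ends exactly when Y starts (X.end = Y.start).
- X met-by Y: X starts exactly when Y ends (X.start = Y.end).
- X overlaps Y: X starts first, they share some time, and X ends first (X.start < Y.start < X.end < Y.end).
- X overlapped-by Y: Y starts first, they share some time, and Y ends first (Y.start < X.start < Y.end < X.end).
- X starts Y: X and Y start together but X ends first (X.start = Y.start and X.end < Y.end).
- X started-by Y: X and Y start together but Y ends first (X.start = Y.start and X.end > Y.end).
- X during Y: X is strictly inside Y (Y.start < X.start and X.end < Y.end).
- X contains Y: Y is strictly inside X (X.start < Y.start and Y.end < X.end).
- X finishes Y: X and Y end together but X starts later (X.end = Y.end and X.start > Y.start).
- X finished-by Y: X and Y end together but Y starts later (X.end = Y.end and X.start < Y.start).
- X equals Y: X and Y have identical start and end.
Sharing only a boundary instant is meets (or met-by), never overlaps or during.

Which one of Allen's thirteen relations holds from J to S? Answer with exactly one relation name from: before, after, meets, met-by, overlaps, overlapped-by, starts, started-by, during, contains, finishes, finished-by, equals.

contains

J = [380, 719]; S = [384, 611].
Compare endpoints: J.start < S.start, J.start < S.end, J.end > S.start, J.end > S.end.
That pattern is 'contains'.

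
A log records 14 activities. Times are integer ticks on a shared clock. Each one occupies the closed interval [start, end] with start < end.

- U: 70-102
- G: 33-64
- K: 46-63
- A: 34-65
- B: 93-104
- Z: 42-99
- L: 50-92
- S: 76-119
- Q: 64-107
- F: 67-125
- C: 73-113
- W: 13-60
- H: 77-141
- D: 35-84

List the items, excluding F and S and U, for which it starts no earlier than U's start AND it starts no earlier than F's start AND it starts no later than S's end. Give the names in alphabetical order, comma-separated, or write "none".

B, C, H

Conditions: its start is no earlier than U's start (X.start >= 70) AND its start is no earlier than F's start (X.start >= 67) AND its start is no later than S's end (X.start <= 119).
A: start 34 >= 70? ✗; start 34 >= 67? ✗; start 34 <= 119? ✓ → no.
B: start 93 >= 70? ✓; start 93 >= 67? ✓; start 93 <= 119? ✓ → yes.
C: start 73 >= 70? ✓; start 73 >= 67? ✓; start 73 <= 119? ✓ → yes.
D: start 35 >= 70? ✗; start 35 >= 67? ✗; start 35 <= 119? ✓ → no.
G: start 33 >= 70? ✗; start 33 >= 67? ✗; start 33 <= 119? ✓ → no.
H: start 77 >= 70? ✓; start 77 >= 67? ✓; start 77 <= 119? ✓ → yes.
K: start 46 >= 70? ✗; start 46 >= 67? ✗; start 46 <= 119? ✓ → no.
L: start 50 >= 70? ✗; start 50 >= 67? ✗; start 50 <= 119? ✓ → no.
Q: start 64 >= 70? ✗; start 64 >= 67? ✗; start 64 <= 119? ✓ → no.
W: start 13 >= 70? ✗; start 13 >= 67? ✗; start 13 <= 119? ✓ → no.
Z: start 42 >= 70? ✗; start 42 >= 67? ✗; start 42 <= 119? ✓ → no.
Result: B, C, H.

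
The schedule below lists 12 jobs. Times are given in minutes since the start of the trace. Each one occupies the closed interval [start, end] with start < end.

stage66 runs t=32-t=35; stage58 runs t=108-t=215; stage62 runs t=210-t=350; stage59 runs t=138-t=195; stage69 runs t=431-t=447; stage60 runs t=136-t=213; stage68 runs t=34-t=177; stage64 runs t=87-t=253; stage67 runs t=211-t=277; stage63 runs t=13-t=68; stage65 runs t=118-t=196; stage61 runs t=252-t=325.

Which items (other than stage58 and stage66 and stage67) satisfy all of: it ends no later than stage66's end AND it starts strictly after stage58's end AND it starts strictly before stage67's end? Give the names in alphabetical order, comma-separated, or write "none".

none

Conditions: its end is no later than stage66's end (X.end <= t=35) AND its start is strictly after stage58's end (X.start > t=215) AND its start is strictly before stage67's end (X.start < t=277).
stage59: end t=195 <= t=35? ✗; start t=138 > t=215? ✗; start t=138 < t=277? ✓ → no.
stage60: end t=213 <= t=35? ✗; start t=136 > t=215? ✗; start t=136 < t=277? ✓ → no.
stage61: end t=325 <= t=35? ✗; start t=252 > t=215? ✓; start t=252 < t=277? ✓ → no.
stage62: end t=350 <= t=35? ✗; start t=210 > t=215? ✗; start t=210 < t=277? ✓ → no.
stage63: end t=68 <= t=35? ✗; start t=13 > t=215? ✗; start t=13 < t=277? ✓ → no.
stage64: end t=253 <= t=35? ✗; start t=87 > t=215? ✗; start t=87 < t=277? ✓ → no.
stage65: end t=196 <= t=35? ✗; start t=118 > t=215? ✗; start t=118 < t=277? ✓ → no.
stage68: end t=177 <= t=35? ✗; start t=34 > t=215? ✗; start t=34 < t=277? ✓ → no.
stage69: end t=447 <= t=35? ✗; start t=431 > t=215? ✓; start t=431 < t=277? ✗ → no.
Result: none.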